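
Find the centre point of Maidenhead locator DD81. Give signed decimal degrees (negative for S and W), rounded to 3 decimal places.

-58.500, -103.000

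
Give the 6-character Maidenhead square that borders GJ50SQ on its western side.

Longitude subsquare s = 18; −1 → 17 = r.
The latitude characters are unchanged.

GJ50rq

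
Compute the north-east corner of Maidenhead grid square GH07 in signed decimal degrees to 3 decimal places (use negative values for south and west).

Field G=6, H=7: +6·20° lon, +7·10° lat → SW at lon -60°, lat -20°.
Square 0, 7: +0·2° lon, +7·1° lat → SW at lon -60°, lat -13°.
Cell spans 2° lon × 1° lat. NE corner is SW corner plus one full cell.
latitude -12.000, longitude -58.000.

-12.000, -58.000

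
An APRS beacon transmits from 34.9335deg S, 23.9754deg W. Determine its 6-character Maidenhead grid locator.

Offset from 180°W / 90°S: lon 156.0246°, lat 55.0665°.
Field: lon ⌊156.0246/20⌋ = 7 → H; lat ⌊55.0665/10⌋ = 5 → F.
Square: lon ⌊16.0246/2⌋ = 8; lat ⌊5.0665/1⌋ = 5.
Subsquare: lon ⌊0.0246/0.0833333⌋ = 0 → a; lat ⌊0.0665/0.0416667⌋ = 1 → b.

HF85ab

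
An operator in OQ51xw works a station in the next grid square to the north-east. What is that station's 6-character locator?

OQ61ax

Longitude subsquare x = 23; +1 → 24, wraps to 0 = a, carry into square.
Longitude square 5; +1 → 6.
Latitude subsquare w = 22; +1 → 23 = x.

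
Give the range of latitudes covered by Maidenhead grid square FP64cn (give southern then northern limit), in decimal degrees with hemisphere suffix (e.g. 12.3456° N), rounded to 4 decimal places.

64.5417° N, 64.5833° N

Field F=5, P=15: +5·20° lon, +15·10° lat → SW at lon -80°, lat 60°.
Square 6, 4: +6·2° lon, +4·1° lat → SW at lon -68°, lat 64°.
Subsquare c=2, n=13: +2·0.0833333° lon, +13·0.0416667° lat → SW at lon -67.8333°, lat 64.5417°.
Cell spans 0.0833333° lon × 0.0416667° lat.
south 64.5417° N, north 64.5833° N.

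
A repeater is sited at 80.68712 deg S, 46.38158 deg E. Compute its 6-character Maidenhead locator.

Offset from 180°W / 90°S: lon 226.3816°, lat 9.3129°.
Field: lon ⌊226.3816/20⌋ = 11 → L; lat ⌊9.3129/10⌋ = 0 → A.
Square: lon ⌊6.3816/2⌋ = 3; lat ⌊9.3129/1⌋ = 9.
Subsquare: lon ⌊0.3816/0.0833333⌋ = 4 → e; lat ⌊0.3129/0.0416667⌋ = 7 → h.

LA39eh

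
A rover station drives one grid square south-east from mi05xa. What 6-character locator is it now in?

Longitude subsquare x = 23; +1 → 24, wraps to 0 = a, carry into square.
Longitude square 0; +1 → 1.
Latitude subsquare a = 0; −1 → -1, wraps to 23 = x, carry into square.
Latitude square 5; −1 → 4.

MI14ax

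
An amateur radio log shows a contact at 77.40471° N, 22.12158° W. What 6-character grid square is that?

HQ87wj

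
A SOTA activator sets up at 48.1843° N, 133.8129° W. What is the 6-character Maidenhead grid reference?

CN38ce

Shift to the Maidenhead origin (180°W, 90°S): lon 46.1871, lat 138.1843.
Field: lon ⌊46.1871/20⌋ = 2 → C; lat ⌊138.1843/10⌋ = 13 → N.
Square: lon ⌊6.1871/2⌋ = 3; lat ⌊8.1843/1⌋ = 8.
Subsquare: lon ⌊0.1871/0.0833333⌋ = 2 → c; lat ⌊0.1843/0.0416667⌋ = 4 → e.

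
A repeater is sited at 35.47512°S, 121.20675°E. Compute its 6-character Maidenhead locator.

Add 180° to longitude and 90° to latitude: 301.2067, 54.5249.
Field (20°×10°, letters A–R): lon ⌊301.2067/20⌋ = 15 → P; lat ⌊54.5249/10⌋ = 5 → F.
Square (2°×1°, digits 0–9): lon ⌊1.2067/2⌋ = 0; lat ⌊4.5249/1⌋ = 4.
Subsquare (5′×2.5′, letters a–x): lon ⌊1.2067/0.0833333⌋ = 14 → o; lat ⌊0.5249/0.0416667⌋ = 12 → m.

PF04om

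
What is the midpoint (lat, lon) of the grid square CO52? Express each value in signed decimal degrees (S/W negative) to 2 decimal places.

Field C=2, O=14: +2·20° lon, +14·10° lat → SW at lon -140°, lat 50°.
Square 5, 2: +5·2° lon, +2·1° lat → SW at lon -130°, lat 52°.
Cell spans 2° lon × 1° lat. Centre is SW corner plus half of each.
latitude 52.50, longitude -129.00.

52.50, -129.00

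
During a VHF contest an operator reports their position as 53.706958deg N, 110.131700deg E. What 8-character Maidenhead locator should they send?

Shift to the Maidenhead origin (180°W, 90°S): lon 290.13170, lat 143.70696.
Field: lon ⌊290.13170/20⌋ = 14 → O; lat ⌊143.70696/10⌋ = 14 → O.
Square: lon ⌊10.13170/2⌋ = 5; lat ⌊3.70696/1⌋ = 3.
Subsquare: lon ⌊0.13170/0.0833333⌋ = 1 → b; lat ⌊0.70696/0.0416667⌋ = 16 → q.
Extended square: lon ⌊0.04837/0.00833333⌋ = 5; lat ⌊0.04029/0.00416667⌋ = 9.

OO53bq59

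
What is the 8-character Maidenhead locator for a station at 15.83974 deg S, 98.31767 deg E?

NH94dd88

Offset from 180°W / 90°S: lon 278.31767°, lat 74.16026°.
Field: lon ⌊278.31767/20⌋ = 13 → N; lat ⌊74.16026/10⌋ = 7 → H.
Square: lon ⌊18.31767/2⌋ = 9; lat ⌊4.16026/1⌋ = 4.
Subsquare: lon ⌊0.31767/0.0833333⌋ = 3 → d; lat ⌊0.16026/0.0416667⌋ = 3 → d.
Extended square: lon ⌊0.06767/0.00833333⌋ = 8; lat ⌊0.03526/0.00416667⌋ = 8.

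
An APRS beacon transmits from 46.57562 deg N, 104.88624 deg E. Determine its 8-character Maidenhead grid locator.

Add 180° to longitude and 90° to latitude: 284.88624, 136.57562.
Field: lon ⌊284.88624/20⌋ = 14 → O; lat ⌊136.57562/10⌋ = 13 → N.
Square: lon ⌊4.88624/2⌋ = 2; lat ⌊6.57562/1⌋ = 6.
Subsquare: lon ⌊0.88624/0.0833333⌋ = 10 → k; lat ⌊0.57562/0.0416667⌋ = 13 → n.
Extended square: lon ⌊0.05291/0.00833333⌋ = 6; lat ⌊0.03395/0.00416667⌋ = 8.

ON26kn68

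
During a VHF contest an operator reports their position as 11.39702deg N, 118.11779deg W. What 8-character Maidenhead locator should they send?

Add 180° to longitude and 90° to latitude: 61.88221, 101.39702.
Field: 61.88221/20 → 3 → D, 101.39702/10 → 10 → K; chars DK.
Square: 1.88221/2 → 0, 1.39702/1 → 1; chars 01.
Subsquare: 1.88221/0.0833333 → 22 → w, 0.39702/0.0416667 → 9 → j; chars wj.
Extended square: 0.04888/0.00833333 → 5, 0.02202/0.00416667 → 5; chars 55.

DK01wj55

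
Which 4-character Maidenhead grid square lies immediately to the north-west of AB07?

RB98

Longitude square 0; −1 → -1, wraps to 9, carry into field.
Longitude field A = 0; −1 → -1, wraps to 17 = R, wrapping around the antimeridian.
Latitude square 7; +1 → 8.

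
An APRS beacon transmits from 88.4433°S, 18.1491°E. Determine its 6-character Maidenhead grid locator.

JA91bn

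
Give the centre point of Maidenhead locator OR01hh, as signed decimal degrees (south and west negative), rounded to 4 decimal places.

Field O=14, R=17: +14·20° lon, +17·10° lat → SW at lon 100°, lat 80°.
Square 0, 1: +0·2° lon, +1·1° lat → SW at lon 100°, lat 81°.
Subsquare h=7, h=7: +7·0.0833333° lon, +7·0.0416667° lat → SW at lon 100.583°, lat 81.2917°.
Cell spans 0.0833333° lon × 0.0416667° lat. Centre is SW corner plus half of each.
latitude 81.3125, longitude 100.6250.

81.3125, 100.6250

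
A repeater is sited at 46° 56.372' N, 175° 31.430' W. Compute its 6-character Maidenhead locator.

Offset from 180°W / 90°S: lon 4.4762°, lat 136.9395°.
Field (20°×10°, letters A–R): lon ⌊4.4762/20⌋ = 0 → A; lat ⌊136.9395/10⌋ = 13 → N.
Square (2°×1°, digits 0–9): lon ⌊4.4762/2⌋ = 2; lat ⌊6.9395/1⌋ = 6.
Subsquare (5′×2.5′, letters a–x): lon ⌊0.4762/0.0833333⌋ = 5 → f; lat ⌊0.9395/0.0416667⌋ = 22 → w.

AN26fw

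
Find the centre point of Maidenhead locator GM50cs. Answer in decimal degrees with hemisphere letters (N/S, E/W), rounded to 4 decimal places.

30.7708° N, 49.7917° W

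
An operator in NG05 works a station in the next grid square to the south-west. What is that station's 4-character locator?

Longitude square 0; −1 → -1, wraps to 9, carry into field.
Longitude field N = 13; −1 → 12 = M.
Latitude square 5; −1 → 4.

MG94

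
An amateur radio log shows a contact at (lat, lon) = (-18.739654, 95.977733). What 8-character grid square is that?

NH71xg72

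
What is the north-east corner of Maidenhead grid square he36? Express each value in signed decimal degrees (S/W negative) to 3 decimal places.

Field H=7, E=4: +7·20° lon, +4·10° lat → SW at lon -40°, lat -50°.
Square 3, 6: +3·2° lon, +6·1° lat → SW at lon -34°, lat -44°.
Cell spans 2° lon × 1° lat. NE corner is SW corner plus one full cell.
latitude -43.000, longitude -32.000.

-43.000, -32.000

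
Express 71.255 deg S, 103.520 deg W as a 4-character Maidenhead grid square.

Add 180° to longitude and 90° to latitude: 76.48, 18.75.
Field: 76.48/20 → 3 → D, 18.75/10 → 1 → B; chars DB.
Square: 16.48/2 → 8, 8.75/1 → 8; chars 88.

DB88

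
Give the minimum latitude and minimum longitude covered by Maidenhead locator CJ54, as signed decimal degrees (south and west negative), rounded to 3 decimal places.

4.000, -130.000

Field C=2, J=9: +2·20° lon, +9·10° lat → SW at lon -140°, lat 0°.
Square 5, 4: +5·2° lon, +4·1° lat → SW at lon -130°, lat 4°.
latitude 4.000, longitude -130.000.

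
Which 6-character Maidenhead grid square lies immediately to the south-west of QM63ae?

QM53xd

Longitude subsquare a = 0; −1 → -1, wraps to 23 = x, carry into square.
Longitude square 6; −1 → 5.
Latitude subsquare e = 4; −1 → 3 = d.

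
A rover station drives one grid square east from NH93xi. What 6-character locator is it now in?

OH03ai

Longitude subsquare x = 23; +1 → 24, wraps to 0 = a, carry into square.
Longitude square 9; +1 → 10, wraps to 0, carry into field.
Longitude field N = 13; +1 → 14 = O.
The latitude characters are unchanged.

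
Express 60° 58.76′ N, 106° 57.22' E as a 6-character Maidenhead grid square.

OP30lx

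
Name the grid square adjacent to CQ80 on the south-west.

Longitude square 8; −1 → 7.
Latitude square 0; −1 → -1, wraps to 9, carry into field.
Latitude field Q = 16; −1 → 15 = P.

CP79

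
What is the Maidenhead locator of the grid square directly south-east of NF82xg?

NF92af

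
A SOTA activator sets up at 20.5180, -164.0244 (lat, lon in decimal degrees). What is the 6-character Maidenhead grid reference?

AL70xm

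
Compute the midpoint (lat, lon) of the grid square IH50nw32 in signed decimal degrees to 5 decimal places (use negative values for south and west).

Field I=8, H=7: +8·20° lon, +7·10° lat → SW at lon -20°, lat -20°.
Square 5, 0: +5·2° lon, +0·1° lat → SW at lon -10°, lat -20°.
Subsquare n=13, w=22: +13·0.0833333° lon, +22·0.0416667° lat → SW at lon -8.91667°, lat -19.0833°.
Extended square 3, 2: +3·0.00833333° lon, +2·0.00416667° lat → SW at lon -8.89167°, lat -19.075°.
Cell spans 0.00833333° lon × 0.00416667° lat. Centre is SW corner plus half of each.
latitude -19.07292, longitude -8.88750.

-19.07292, -8.88750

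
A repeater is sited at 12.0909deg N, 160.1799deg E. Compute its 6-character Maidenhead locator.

RK02cc

Shift to the Maidenhead origin (180°W, 90°S): lon 340.1799, lat 102.0909.
Field (20°×10°, letters A–R): lon ⌊340.1799/20⌋ = 17 → R; lat ⌊102.0909/10⌋ = 10 → K.
Square (2°×1°, digits 0–9): lon ⌊0.1799/2⌋ = 0; lat ⌊2.0909/1⌋ = 2.
Subsquare (5′×2.5′, letters a–x): lon ⌊0.1799/0.0833333⌋ = 2 → c; lat ⌊0.0909/0.0416667⌋ = 2 → c.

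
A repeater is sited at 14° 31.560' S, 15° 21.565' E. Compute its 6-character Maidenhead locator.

Offset from 180°W / 90°S: lon 195.3594°, lat 75.4740°.
Field: lon ⌊195.3594/20⌋ = 9 → J; lat ⌊75.4740/10⌋ = 7 → H.
Square: lon ⌊15.3594/2⌋ = 7; lat ⌊5.4740/1⌋ = 5.
Subsquare: lon ⌊1.3594/0.0833333⌋ = 16 → q; lat ⌊0.4740/0.0416667⌋ = 11 → l.

JH75ql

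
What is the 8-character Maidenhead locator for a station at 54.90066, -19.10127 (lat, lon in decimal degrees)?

Shift to the Maidenhead origin (180°W, 90°S): lon 160.89873, lat 144.90066.
Field (20°×10°, letters A–R): lon ⌊160.89873/20⌋ = 8 → I; lat ⌊144.90066/10⌋ = 14 → O.
Square (2°×1°, digits 0–9): lon ⌊0.89873/2⌋ = 0; lat ⌊4.90066/1⌋ = 4.
Subsquare (5′×2.5′, letters a–x): lon ⌊0.89873/0.0833333⌋ = 10 → k; lat ⌊0.90066/0.0416667⌋ = 21 → v.
Extended square (30″×15″, digits 0–9): lon ⌊0.06540/0.00833333⌋ = 7; lat ⌊0.02566/0.00416667⌋ = 6.

IO04kv76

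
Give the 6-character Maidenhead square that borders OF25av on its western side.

OF15xv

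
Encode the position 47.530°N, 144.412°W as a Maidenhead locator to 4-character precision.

BN77

Add 180° to longitude and 90° to latitude: 35.59, 137.53.
Field: lon ⌊35.59/20⌋ = 1 → B; lat ⌊137.53/10⌋ = 13 → N.
Square: lon ⌊15.59/2⌋ = 7; lat ⌊7.53/1⌋ = 7.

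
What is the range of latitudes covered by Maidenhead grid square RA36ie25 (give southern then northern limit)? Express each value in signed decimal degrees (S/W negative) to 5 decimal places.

Field R=17, A=0: +17·20° lon, +0·10° lat → SW at lon 160°, lat -90°.
Square 3, 6: +3·2° lon, +6·1° lat → SW at lon 166°, lat -84°.
Subsquare i=8, e=4: +8·0.0833333° lon, +4·0.0416667° lat → SW at lon 166.667°, lat -83.8333°.
Extended square 2, 5: +2·0.00833333° lon, +5·0.00416667° lat → SW at lon 166.683°, lat -83.8125°.
Cell spans 0.00833333° lon × 0.00416667° lat.
south -83.81250, north -83.80833.

-83.81250, -83.80833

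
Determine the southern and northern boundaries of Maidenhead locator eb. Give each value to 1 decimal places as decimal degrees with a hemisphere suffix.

80.0° S, 70.0° S

Field E=4, B=1: +4·20° lon, +1·10° lat → SW at lon -100°, lat -80°.
Cell spans 20° lon × 10° lat.
south 80.0° S, north 70.0° S.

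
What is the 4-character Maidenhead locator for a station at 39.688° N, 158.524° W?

BM09

Offset from 180°W / 90°S: lon 21.48°, lat 129.69°.
Field (20°×10°, letters A–R): 21.48/20 → 1 → B, 129.69/10 → 12 → M; chars BM.
Square (2°×1°, digits 0–9): 1.48/2 → 0, 9.69/1 → 9; chars 09.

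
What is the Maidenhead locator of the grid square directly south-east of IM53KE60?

IM53kd79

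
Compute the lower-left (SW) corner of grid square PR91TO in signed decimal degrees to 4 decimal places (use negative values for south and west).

Field P=15, R=17: +15·20° lon, +17·10° lat → SW at lon 120°, lat 80°.
Square 9, 1: +9·2° lon, +1·1° lat → SW at lon 138°, lat 81°.
Subsquare t=19, o=14: +19·0.0833333° lon, +14·0.0416667° lat → SW at lon 139.583°, lat 81.5833°.
latitude 81.5833, longitude 139.5833.

81.5833, 139.5833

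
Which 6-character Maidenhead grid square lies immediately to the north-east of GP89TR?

GP89us

Longitude subsquare t = 19; +1 → 20 = u.
Latitude subsquare r = 17; +1 → 18 = s.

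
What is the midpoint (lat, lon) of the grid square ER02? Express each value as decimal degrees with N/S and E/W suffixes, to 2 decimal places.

82.50° N, 99.00° W

Field E=4, R=17: +4·20° lon, +17·10° lat → SW at lon -100°, lat 80°.
Square 0, 2: +0·2° lon, +2·1° lat → SW at lon -100°, lat 82°.
Cell spans 2° lon × 1° lat. Centre is SW corner plus half of each.
latitude 82.50° N, longitude 99.00° W.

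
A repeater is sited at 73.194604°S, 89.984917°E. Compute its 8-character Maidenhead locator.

NB46xt83

Shift to the Maidenhead origin (180°W, 90°S): lon 269.98492, lat 16.80540.
Field: lon ⌊269.98492/20⌋ = 13 → N; lat ⌊16.80540/10⌋ = 1 → B.
Square: lon ⌊9.98492/2⌋ = 4; lat ⌊6.80540/1⌋ = 6.
Subsquare: lon ⌊1.98492/0.0833333⌋ = 23 → x; lat ⌊0.80540/0.0416667⌋ = 19 → t.
Extended square: lon ⌊0.06825/0.00833333⌋ = 8; lat ⌊0.01373/0.00416667⌋ = 3.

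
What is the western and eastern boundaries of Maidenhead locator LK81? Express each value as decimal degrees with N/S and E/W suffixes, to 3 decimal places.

56.000° E, 58.000° E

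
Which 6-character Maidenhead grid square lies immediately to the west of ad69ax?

Longitude subsquare a = 0; −1 → -1, wraps to 23 = x, carry into square.
Longitude square 6; −1 → 5.
The latitude characters are unchanged.

AD59xx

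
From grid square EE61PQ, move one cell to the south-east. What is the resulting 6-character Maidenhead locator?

EE61qp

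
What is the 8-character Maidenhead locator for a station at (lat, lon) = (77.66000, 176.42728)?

RQ87fp18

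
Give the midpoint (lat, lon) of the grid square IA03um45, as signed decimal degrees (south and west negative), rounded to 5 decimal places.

-86.47708, -18.29583

Field I=8, A=0: +8·20° lon, +0·10° lat → SW at lon -20°, lat -90°.
Square 0, 3: +0·2° lon, +3·1° lat → SW at lon -20°, lat -87°.
Subsquare u=20, m=12: +20·0.0833333° lon, +12·0.0416667° lat → SW at lon -18.3333°, lat -86.5°.
Extended square 4, 5: +4·0.00833333° lon, +5·0.00416667° lat → SW at lon -18.3°, lat -86.4792°.
Cell spans 0.00833333° lon × 0.00416667° lat. Centre is SW corner plus half of each.
latitude -86.47708, longitude -18.29583.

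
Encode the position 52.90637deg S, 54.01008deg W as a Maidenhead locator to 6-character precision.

Shift to the Maidenhead origin (180°W, 90°S): lon 125.9899, lat 37.0936.
Field: 125.9899/20 → 6 → G, 37.0936/10 → 3 → D; chars GD.
Square: 5.9899/2 → 2, 7.0936/1 → 7; chars 27.
Subsquare: 1.9899/0.0833333 → 23 → x, 0.0936/0.0416667 → 2 → c; chars xc.

GD27xc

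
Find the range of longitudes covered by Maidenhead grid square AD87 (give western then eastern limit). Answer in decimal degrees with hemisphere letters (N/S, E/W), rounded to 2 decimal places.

Field A=0, D=3: +0·20° lon, +3·10° lat → SW at lon -180°, lat -60°.
Square 8, 7: +8·2° lon, +7·1° lat → SW at lon -164°, lat -53°.
Cell spans 2° lon × 1° lat.
west 164.00° W, east 162.00° W.

164.00° W, 162.00° W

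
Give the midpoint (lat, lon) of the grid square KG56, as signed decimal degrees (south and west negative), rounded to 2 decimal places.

Field K=10, G=6: +10·20° lon, +6·10° lat → SW at lon 20°, lat -30°.
Square 5, 6: +5·2° lon, +6·1° lat → SW at lon 30°, lat -24°.
Cell spans 2° lon × 1° lat. Centre is SW corner plus half of each.
latitude -23.50, longitude 31.00.

-23.50, 31.00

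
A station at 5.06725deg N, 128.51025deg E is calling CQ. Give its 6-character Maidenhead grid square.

PJ45gb

Shift to the Maidenhead origin (180°W, 90°S): lon 308.5103, lat 95.0673.
Field: 308.5103/20 → 15 → P, 95.0673/10 → 9 → J; chars PJ.
Square: 8.5103/2 → 4, 5.0673/1 → 5; chars 45.
Subsquare: 0.5103/0.0833333 → 6 → g, 0.0673/0.0416667 → 1 → b; chars gb.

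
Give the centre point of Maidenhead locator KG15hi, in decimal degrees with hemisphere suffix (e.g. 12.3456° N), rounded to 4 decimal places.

24.6458° S, 22.6250° E

Field K=10, G=6: +10·20° lon, +6·10° lat → SW at lon 20°, lat -30°.
Square 1, 5: +1·2° lon, +5·1° lat → SW at lon 22°, lat -25°.
Subsquare h=7, i=8: +7·0.0833333° lon, +8·0.0416667° lat → SW at lon 22.5833°, lat -24.6667°.
Cell spans 0.0833333° lon × 0.0416667° lat. Centre is SW corner plus half of each.
latitude 24.6458° S, longitude 22.6250° E.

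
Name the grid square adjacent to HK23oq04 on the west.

HK23nq94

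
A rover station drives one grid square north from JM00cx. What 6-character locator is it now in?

Latitude subsquare x = 23; +1 → 24, wraps to 0 = a, carry into square.
Latitude square 0; +1 → 1.
The longitude characters are unchanged.

JM01ca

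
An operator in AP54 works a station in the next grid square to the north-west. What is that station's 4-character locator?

AP45

Longitude square 5; −1 → 4.
Latitude square 4; +1 → 5.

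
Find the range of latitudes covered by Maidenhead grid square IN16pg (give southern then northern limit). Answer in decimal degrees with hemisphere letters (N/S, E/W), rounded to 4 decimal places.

46.2500° N, 46.2917° N

Field I=8, N=13: +8·20° lon, +13·10° lat → SW at lon -20°, lat 40°.
Square 1, 6: +1·2° lon, +6·1° lat → SW at lon -18°, lat 46°.
Subsquare p=15, g=6: +15·0.0833333° lon, +6·0.0416667° lat → SW at lon -16.75°, lat 46.25°.
Cell spans 0.0833333° lon × 0.0416667° lat.
south 46.2500° N, north 46.2917° N.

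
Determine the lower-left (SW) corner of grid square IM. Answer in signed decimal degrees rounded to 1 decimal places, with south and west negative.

Field I=8, M=12: +8·20° lon, +12·10° lat → SW at lon -20°, lat 30°.
latitude 30.0, longitude -20.0.

30.0, -20.0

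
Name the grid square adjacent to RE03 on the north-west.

QE94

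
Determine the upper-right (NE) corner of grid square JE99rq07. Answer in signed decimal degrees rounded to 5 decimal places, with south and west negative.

-40.30000, 19.42500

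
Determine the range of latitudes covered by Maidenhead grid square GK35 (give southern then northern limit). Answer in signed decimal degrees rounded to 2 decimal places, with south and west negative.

15.00, 16.00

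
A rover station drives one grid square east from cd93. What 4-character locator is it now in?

Longitude square 9; +1 → 10, wraps to 0, carry into field.
Longitude field C = 2; +1 → 3 = D.
The latitude characters are unchanged.

DD03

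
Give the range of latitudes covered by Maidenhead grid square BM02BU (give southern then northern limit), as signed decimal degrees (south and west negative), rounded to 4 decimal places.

32.8333, 32.8750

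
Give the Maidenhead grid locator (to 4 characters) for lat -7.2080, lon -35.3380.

HI22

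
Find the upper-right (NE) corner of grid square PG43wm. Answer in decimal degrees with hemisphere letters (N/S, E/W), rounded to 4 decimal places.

26.4583° S, 129.9167° E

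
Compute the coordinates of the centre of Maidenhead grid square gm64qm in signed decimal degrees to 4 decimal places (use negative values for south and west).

34.5208, -46.6250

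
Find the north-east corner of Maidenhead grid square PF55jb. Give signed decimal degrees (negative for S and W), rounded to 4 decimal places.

-34.9167, 130.8333

Field P=15, F=5: +15·20° lon, +5·10° lat → SW at lon 120°, lat -40°.
Square 5, 5: +5·2° lon, +5·1° lat → SW at lon 130°, lat -35°.
Subsquare j=9, b=1: +9·0.0833333° lon, +1·0.0416667° lat → SW at lon 130.75°, lat -34.9583°.
Cell spans 0.0833333° lon × 0.0416667° lat. NE corner is SW corner plus one full cell.
latitude -34.9167, longitude 130.8333.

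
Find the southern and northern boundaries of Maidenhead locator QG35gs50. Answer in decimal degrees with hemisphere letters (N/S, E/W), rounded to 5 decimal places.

Field Q=16, G=6: +16·20° lon, +6·10° lat → SW at lon 140°, lat -30°.
Square 3, 5: +3·2° lon, +5·1° lat → SW at lon 146°, lat -25°.
Subsquare g=6, s=18: +6·0.0833333° lon, +18·0.0416667° lat → SW at lon 146.5°, lat -24.25°.
Extended square 5, 0: +5·0.00833333° lon, +0·0.00416667° lat → SW at lon 146.542°, lat -24.25°.
Cell spans 0.00833333° lon × 0.00416667° lat.
south 24.25000° S, north 24.24583° S.

24.25000° S, 24.24583° S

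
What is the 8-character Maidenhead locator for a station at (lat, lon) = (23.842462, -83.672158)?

EL83du92

Shift to the Maidenhead origin (180°W, 90°S): lon 96.32784, lat 113.84246.
Field (20°×10°, letters A–R): lon ⌊96.32784/20⌋ = 4 → E; lat ⌊113.84246/10⌋ = 11 → L.
Square (2°×1°, digits 0–9): lon ⌊16.32784/2⌋ = 8; lat ⌊3.84246/1⌋ = 3.
Subsquare (5′×2.5′, letters a–x): lon ⌊0.32784/0.0833333⌋ = 3 → d; lat ⌊0.84246/0.0416667⌋ = 20 → u.
Extended square (30″×15″, digits 0–9): lon ⌊0.07784/0.00833333⌋ = 9; lat ⌊0.00913/0.00416667⌋ = 2.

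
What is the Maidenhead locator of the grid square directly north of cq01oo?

CQ01op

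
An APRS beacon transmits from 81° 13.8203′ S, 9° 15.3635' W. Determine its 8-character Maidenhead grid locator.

Add 180° to longitude and 90° to latitude: 170.74394, 8.76966.
Field: 170.74394/20 → 8 → I, 8.76966/10 → 0 → A; chars IA.
Square: 10.74394/2 → 5, 8.76966/1 → 8; chars 58.
Subsquare: 0.74394/0.0833333 → 8 → i, 0.76966/0.0416667 → 18 → s; chars is.
Extended square: 0.07728/0.00833333 → 9, 0.01966/0.00416667 → 4; chars 94.

IA58is94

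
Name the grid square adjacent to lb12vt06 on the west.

LB12ut96

Longitude extended square 0; −1 → -1, wraps to 9, carry into subsquare.
Longitude subsquare v = 21; −1 → 20 = u.
The latitude characters are unchanged.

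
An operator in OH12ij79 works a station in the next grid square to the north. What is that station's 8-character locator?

OH12ik70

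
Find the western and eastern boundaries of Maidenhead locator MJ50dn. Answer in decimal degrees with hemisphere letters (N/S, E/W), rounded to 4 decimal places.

70.2500° E, 70.3333° E

Field M=12, J=9: +12·20° lon, +9·10° lat → SW at lon 60°, lat 0°.
Square 5, 0: +5·2° lon, +0·1° lat → SW at lon 70°, lat 0°.
Subsquare d=3, n=13: +3·0.0833333° lon, +13·0.0416667° lat → SW at lon 70.25°, lat 0.541667°.
Cell spans 0.0833333° lon × 0.0416667° lat.
west 70.2500° E, east 70.3333° E.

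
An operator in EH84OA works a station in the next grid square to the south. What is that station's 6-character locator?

EH83ox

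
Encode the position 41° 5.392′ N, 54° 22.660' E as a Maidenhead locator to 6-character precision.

Add 180° to longitude and 90° to latitude: 234.3777, 131.0899.
Field (20°×10°, letters A–R): 234.3777/20 → 11 → L, 131.0899/10 → 13 → N; chars LN.
Square (2°×1°, digits 0–9): 14.3777/2 → 7, 1.0899/1 → 1; chars 71.
Subsquare (5′×2.5′, letters a–x): 0.3777/0.0833333 → 4 → e, 0.0899/0.0416667 → 2 → c; chars ec.

LN71ec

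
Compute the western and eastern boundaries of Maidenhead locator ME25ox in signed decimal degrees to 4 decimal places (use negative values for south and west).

Field M=12, E=4: +12·20° lon, +4·10° lat → SW at lon 60°, lat -50°.
Square 2, 5: +2·2° lon, +5·1° lat → SW at lon 64°, lat -45°.
Subsquare o=14, x=23: +14·0.0833333° lon, +23·0.0416667° lat → SW at lon 65.1667°, lat -44.0417°.
Cell spans 0.0833333° lon × 0.0416667° lat.
west 65.1667, east 65.2500.

65.1667, 65.2500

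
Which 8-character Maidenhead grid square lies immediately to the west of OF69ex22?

OF69ex12

Longitude extended square 2; −1 → 1.
The latitude characters are unchanged.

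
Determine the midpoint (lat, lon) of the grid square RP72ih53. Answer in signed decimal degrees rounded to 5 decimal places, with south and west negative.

Field R=17, P=15: +17·20° lon, +15·10° lat → SW at lon 160°, lat 60°.
Square 7, 2: +7·2° lon, +2·1° lat → SW at lon 174°, lat 62°.
Subsquare i=8, h=7: +8·0.0833333° lon, +7·0.0416667° lat → SW at lon 174.667°, lat 62.2917°.
Extended square 5, 3: +5·0.00833333° lon, +3·0.00416667° lat → SW at lon 174.708°, lat 62.3042°.
Cell spans 0.00833333° lon × 0.00416667° lat. Centre is SW corner plus half of each.
latitude 62.30625, longitude 174.71250.

62.30625, 174.71250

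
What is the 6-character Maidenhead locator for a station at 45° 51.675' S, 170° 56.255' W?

AE44md

Offset from 180°W / 90°S: lon 9.0624°, lat 44.1388°.
Field (20°×10°, letters A–R): 9.0624/20 → 0 → A, 44.1388/10 → 4 → E; chars AE.
Square (2°×1°, digits 0–9): 9.0624/2 → 4, 4.1388/1 → 4; chars 44.
Subsquare (5′×2.5′, letters a–x): 1.0624/0.0833333 → 12 → m, 0.1388/0.0416667 → 3 → d; chars md.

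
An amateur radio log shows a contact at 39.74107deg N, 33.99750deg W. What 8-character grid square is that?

HM39ar07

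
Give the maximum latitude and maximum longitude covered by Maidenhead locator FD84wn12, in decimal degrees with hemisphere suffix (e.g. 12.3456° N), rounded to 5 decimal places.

Field F=5, D=3: +5·20° lon, +3·10° lat → SW at lon -80°, lat -60°.
Square 8, 4: +8·2° lon, +4·1° lat → SW at lon -64°, lat -56°.
Subsquare w=22, n=13: +22·0.0833333° lon, +13·0.0416667° lat → SW at lon -62.1667°, lat -55.4583°.
Extended square 1, 2: +1·0.00833333° lon, +2·0.00416667° lat → SW at lon -62.1583°, lat -55.45°.
Cell spans 0.00833333° lon × 0.00416667° lat. NE corner is SW corner plus one full cell.
latitude 55.44583° S, longitude 62.15000° W.

55.44583° S, 62.15000° W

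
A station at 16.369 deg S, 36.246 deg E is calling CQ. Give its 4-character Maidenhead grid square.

KH83

Shift to the Maidenhead origin (180°W, 90°S): lon 216.25, lat 73.63.
Field (20°×10°, letters A–R): lon ⌊216.25/20⌋ = 10 → K; lat ⌊73.63/10⌋ = 7 → H.
Square (2°×1°, digits 0–9): lon ⌊16.25/2⌋ = 8; lat ⌊3.63/1⌋ = 3.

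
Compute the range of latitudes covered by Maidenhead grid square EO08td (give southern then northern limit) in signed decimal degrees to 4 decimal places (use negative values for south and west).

58.1250, 58.1667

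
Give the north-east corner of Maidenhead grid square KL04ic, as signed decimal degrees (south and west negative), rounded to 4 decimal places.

24.1250, 20.7500

Field K=10, L=11: +10·20° lon, +11·10° lat → SW at lon 20°, lat 20°.
Square 0, 4: +0·2° lon, +4·1° lat → SW at lon 20°, lat 24°.
Subsquare i=8, c=2: +8·0.0833333° lon, +2·0.0416667° lat → SW at lon 20.6667°, lat 24.0833°.
Cell spans 0.0833333° lon × 0.0416667° lat. NE corner is SW corner plus one full cell.
latitude 24.1250, longitude 20.7500.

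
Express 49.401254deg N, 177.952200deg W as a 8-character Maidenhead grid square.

Add 180° to longitude and 90° to latitude: 2.04780, 139.40125.
Field (20°×10°, letters A–R): 2.04780/20 → 0 → A, 139.40125/10 → 13 → N; chars AN.
Square (2°×1°, digits 0–9): 2.04780/2 → 1, 9.40125/1 → 9; chars 19.
Subsquare (5′×2.5′, letters a–x): 0.04780/0.0833333 → 0 → a, 0.40125/0.0416667 → 9 → j; chars aj.
Extended square (30″×15″, digits 0–9): 0.04780/0.00833333 → 5, 0.02625/0.00416667 → 6; chars 56.

AN19aj56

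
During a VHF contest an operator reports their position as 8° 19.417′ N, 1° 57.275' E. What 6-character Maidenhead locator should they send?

Add 180° to longitude and 90° to latitude: 181.9546, 98.3236.
Field: lon ⌊181.9546/20⌋ = 9 → J; lat ⌊98.3236/10⌋ = 9 → J.
Square: lon ⌊1.9546/2⌋ = 0; lat ⌊8.3236/1⌋ = 8.
Subsquare: lon ⌊1.9546/0.0833333⌋ = 23 → x; lat ⌊0.3236/0.0416667⌋ = 7 → h.

JJ08xh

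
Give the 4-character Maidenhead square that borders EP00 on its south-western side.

DO99

Longitude square 0; −1 → -1, wraps to 9, carry into field.
Longitude field E = 4; −1 → 3 = D.
Latitude square 0; −1 → -1, wraps to 9, carry into field.
Latitude field P = 15; −1 → 14 = O.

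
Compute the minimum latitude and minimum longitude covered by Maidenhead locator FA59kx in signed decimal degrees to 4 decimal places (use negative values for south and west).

-80.0417, -69.1667

Field F=5, A=0: +5·20° lon, +0·10° lat → SW at lon -80°, lat -90°.
Square 5, 9: +5·2° lon, +9·1° lat → SW at lon -70°, lat -81°.
Subsquare k=10, x=23: +10·0.0833333° lon, +23·0.0416667° lat → SW at lon -69.1667°, lat -80.0417°.
latitude -80.0417, longitude -69.1667.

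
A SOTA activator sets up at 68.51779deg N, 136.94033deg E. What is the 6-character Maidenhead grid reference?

PP88lm

Shift to the Maidenhead origin (180°W, 90°S): lon 316.9403, lat 158.5178.
Field: 316.9403/20 → 15 → P, 158.5178/10 → 15 → P; chars PP.
Square: 16.9403/2 → 8, 8.5178/1 → 8; chars 88.
Subsquare: 0.9403/0.0833333 → 11 → l, 0.5178/0.0416667 → 12 → m; chars lm.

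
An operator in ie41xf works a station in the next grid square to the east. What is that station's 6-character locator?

IE51af

Longitude subsquare x = 23; +1 → 24, wraps to 0 = a, carry into square.
Longitude square 4; +1 → 5.
The latitude characters are unchanged.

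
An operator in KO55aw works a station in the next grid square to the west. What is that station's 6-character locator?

KO45xw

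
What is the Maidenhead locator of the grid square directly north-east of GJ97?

HJ08

Longitude square 9; +1 → 10, wraps to 0, carry into field.
Longitude field G = 6; +1 → 7 = H.
Latitude square 7; +1 → 8.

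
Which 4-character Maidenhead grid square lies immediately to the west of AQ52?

Longitude square 5; −1 → 4.
The latitude characters are unchanged.

AQ42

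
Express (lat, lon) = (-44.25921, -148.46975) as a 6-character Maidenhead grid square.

BE55sr

Shift to the Maidenhead origin (180°W, 90°S): lon 31.5302, lat 45.7408.
Field: 31.5302/20 → 1 → B, 45.7408/10 → 4 → E; chars BE.
Square: 11.5302/2 → 5, 5.7408/1 → 5; chars 55.
Subsquare: 1.5302/0.0833333 → 18 → s, 0.7408/0.0416667 → 17 → r; chars sr.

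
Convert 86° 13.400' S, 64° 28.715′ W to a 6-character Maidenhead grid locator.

Add 180° to longitude and 90° to latitude: 115.5214, 3.7767.
Field: 115.5214/20 → 5 → F, 3.7767/10 → 0 → A; chars FA.
Square: 15.5214/2 → 7, 3.7767/1 → 3; chars 73.
Subsquare: 1.5214/0.0833333 → 18 → s, 0.7767/0.0416667 → 18 → s; chars ss.

FA73ss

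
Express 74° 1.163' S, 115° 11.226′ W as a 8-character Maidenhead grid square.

DB25jx75

Shift to the Maidenhead origin (180°W, 90°S): lon 64.81290, lat 15.98062.
Field: 64.81290/20 → 3 → D, 15.98062/10 → 1 → B; chars DB.
Square: 4.81290/2 → 2, 5.98062/1 → 5; chars 25.
Subsquare: 0.81290/0.0833333 → 9 → j, 0.98062/0.0416667 → 23 → x; chars jx.
Extended square: 0.06290/0.00833333 → 7, 0.02228/0.00416667 → 5; chars 75.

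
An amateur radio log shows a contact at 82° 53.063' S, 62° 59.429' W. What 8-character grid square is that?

FA87mc17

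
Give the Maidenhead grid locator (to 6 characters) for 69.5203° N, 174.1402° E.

RP79bm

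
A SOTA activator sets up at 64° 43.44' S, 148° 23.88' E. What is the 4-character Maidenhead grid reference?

Shift to the Maidenhead origin (180°W, 90°S): lon 328.40, lat 25.28.
Field: 328.40/20 → 16 → Q, 25.28/10 → 2 → C; chars QC.
Square: 8.40/2 → 4, 5.28/1 → 5; chars 45.

QC45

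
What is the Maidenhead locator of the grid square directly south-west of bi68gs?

BI68fr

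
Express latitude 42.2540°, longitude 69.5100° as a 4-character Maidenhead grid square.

MN42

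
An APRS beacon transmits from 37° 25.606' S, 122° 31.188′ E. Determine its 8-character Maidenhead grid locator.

PF12gn27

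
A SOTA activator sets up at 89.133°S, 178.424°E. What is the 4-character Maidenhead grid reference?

RA90

Shift to the Maidenhead origin (180°W, 90°S): lon 358.42, lat 0.87.
Field: 358.42/20 → 17 → R, 0.87/10 → 0 → A; chars RA.
Square: 18.42/2 → 9, 0.87/1 → 0; chars 90.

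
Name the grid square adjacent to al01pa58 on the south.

Latitude extended square 8; −1 → 7.
The longitude characters are unchanged.

AL01pa57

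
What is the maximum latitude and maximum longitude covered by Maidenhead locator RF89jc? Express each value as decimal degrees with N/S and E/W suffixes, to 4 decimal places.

30.8750° S, 176.8333° E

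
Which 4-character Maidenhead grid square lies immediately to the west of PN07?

ON97

Longitude square 0; −1 → -1, wraps to 9, carry into field.
Longitude field P = 15; −1 → 14 = O.
The latitude characters are unchanged.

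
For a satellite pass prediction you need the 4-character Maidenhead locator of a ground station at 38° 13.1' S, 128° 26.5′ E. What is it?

PF41

Offset from 180°W / 90°S: lon 308.44°, lat 51.78°.
Field: 308.44/20 → 15 → P, 51.78/10 → 5 → F; chars PF.
Square: 8.44/2 → 4, 1.78/1 → 1; chars 41.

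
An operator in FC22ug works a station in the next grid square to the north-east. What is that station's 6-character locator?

FC22vh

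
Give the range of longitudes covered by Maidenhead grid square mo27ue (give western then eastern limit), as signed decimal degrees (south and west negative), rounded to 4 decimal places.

65.6667, 65.7500

Field M=12, O=14: +12·20° lon, +14·10° lat → SW at lon 60°, lat 50°.
Square 2, 7: +2·2° lon, +7·1° lat → SW at lon 64°, lat 57°.
Subsquare u=20, e=4: +20·0.0833333° lon, +4·0.0416667° lat → SW at lon 65.6667°, lat 57.1667°.
Cell spans 0.0833333° lon × 0.0416667° lat.
west 65.6667, east 65.7500.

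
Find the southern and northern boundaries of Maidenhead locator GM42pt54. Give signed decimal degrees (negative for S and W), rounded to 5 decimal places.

32.80833, 32.81250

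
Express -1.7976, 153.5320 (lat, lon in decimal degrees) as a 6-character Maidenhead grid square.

QI68se

Offset from 180°W / 90°S: lon 333.5320°, lat 88.2024°.
Field (20°×10°, letters A–R): lon ⌊333.5320/20⌋ = 16 → Q; lat ⌊88.2024/10⌋ = 8 → I.
Square (2°×1°, digits 0–9): lon ⌊13.5320/2⌋ = 6; lat ⌊8.2024/1⌋ = 8.
Subsquare (5′×2.5′, letters a–x): lon ⌊1.5320/0.0833333⌋ = 18 → s; lat ⌊0.2024/0.0416667⌋ = 4 → e.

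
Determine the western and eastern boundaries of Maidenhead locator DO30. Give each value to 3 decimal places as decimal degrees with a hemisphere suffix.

Field D=3, O=14: +3·20° lon, +14·10° lat → SW at lon -120°, lat 50°.
Square 3, 0: +3·2° lon, +0·1° lat → SW at lon -114°, lat 50°.
Cell spans 2° lon × 1° lat.
west 114.000° W, east 112.000° W.

114.000° W, 112.000° W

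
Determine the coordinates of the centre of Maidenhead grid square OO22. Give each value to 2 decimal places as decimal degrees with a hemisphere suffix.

52.50° N, 105.00° E

Field O=14, O=14: +14·20° lon, +14·10° lat → SW at lon 100°, lat 50°.
Square 2, 2: +2·2° lon, +2·1° lat → SW at lon 104°, lat 52°.
Cell spans 2° lon × 1° lat. Centre is SW corner plus half of each.
latitude 52.50° N, longitude 105.00° E.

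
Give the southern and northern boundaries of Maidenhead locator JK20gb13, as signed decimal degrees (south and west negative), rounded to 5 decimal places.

10.05417, 10.05833

Field J=9, K=10: +9·20° lon, +10·10° lat → SW at lon 0°, lat 10°.
Square 2, 0: +2·2° lon, +0·1° lat → SW at lon 4°, lat 10°.
Subsquare g=6, b=1: +6·0.0833333° lon, +1·0.0416667° lat → SW at lon 4.5°, lat 10.0417°.
Extended square 1, 3: +1·0.00833333° lon, +3·0.00416667° lat → SW at lon 4.50833°, lat 10.0542°.
Cell spans 0.00833333° lon × 0.00416667° lat.
south 10.05417, north 10.05833.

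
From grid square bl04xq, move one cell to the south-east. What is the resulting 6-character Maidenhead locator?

BL14ap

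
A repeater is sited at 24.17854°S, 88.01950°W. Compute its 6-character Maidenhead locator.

EG55xt

Add 180° to longitude and 90° to latitude: 91.9805, 65.8215.
Field: 91.9805/20 → 4 → E, 65.8215/10 → 6 → G; chars EG.
Square: 11.9805/2 → 5, 5.8215/1 → 5; chars 55.
Subsquare: 1.9805/0.0833333 → 23 → x, 0.8215/0.0416667 → 19 → t; chars xt.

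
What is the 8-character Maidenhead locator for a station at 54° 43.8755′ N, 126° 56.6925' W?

CO64mr65

Shift to the Maidenhead origin (180°W, 90°S): lon 53.05513, lat 144.73126.
Field: lon ⌊53.05513/20⌋ = 2 → C; lat ⌊144.73126/10⌋ = 14 → O.
Square: lon ⌊13.05513/2⌋ = 6; lat ⌊4.73126/1⌋ = 4.
Subsquare: lon ⌊1.05513/0.0833333⌋ = 12 → m; lat ⌊0.73126/0.0416667⌋ = 17 → r.
Extended square: lon ⌊0.05513/0.00833333⌋ = 6; lat ⌊0.02292/0.00416667⌋ = 5.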